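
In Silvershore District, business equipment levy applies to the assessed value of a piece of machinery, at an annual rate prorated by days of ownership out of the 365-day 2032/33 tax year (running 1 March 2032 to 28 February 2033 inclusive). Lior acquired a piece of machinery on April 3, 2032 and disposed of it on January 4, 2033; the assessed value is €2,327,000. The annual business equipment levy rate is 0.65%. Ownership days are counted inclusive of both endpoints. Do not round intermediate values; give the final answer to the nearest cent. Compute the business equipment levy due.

Days held (April 3, 2032 – January 4, 2033): 277 out of 365
Tax = €2,327,000 × 0.65% × 277/365 = €11,478.8041

€11,478.80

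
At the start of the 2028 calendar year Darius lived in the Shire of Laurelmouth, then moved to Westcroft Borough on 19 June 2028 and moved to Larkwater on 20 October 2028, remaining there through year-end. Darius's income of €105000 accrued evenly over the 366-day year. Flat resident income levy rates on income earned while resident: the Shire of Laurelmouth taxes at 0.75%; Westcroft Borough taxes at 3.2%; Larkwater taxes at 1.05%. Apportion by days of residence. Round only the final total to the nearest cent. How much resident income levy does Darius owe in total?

€1714.86

The Shire of Laurelmouth, 1 January – 18 June 2028: 170 days → €105000 × 0.75% × 170/366 = €365.7787
Westcroft Borough, 19 June – 19 October 2028: 123 days → €105000 × 3.2% × 123/366 = €1129.1803
Larkwater, 20 October – 31 December 2028: 73 days → €105000 × 1.05% × 73/366 = €219.8975
Total = €1714.8566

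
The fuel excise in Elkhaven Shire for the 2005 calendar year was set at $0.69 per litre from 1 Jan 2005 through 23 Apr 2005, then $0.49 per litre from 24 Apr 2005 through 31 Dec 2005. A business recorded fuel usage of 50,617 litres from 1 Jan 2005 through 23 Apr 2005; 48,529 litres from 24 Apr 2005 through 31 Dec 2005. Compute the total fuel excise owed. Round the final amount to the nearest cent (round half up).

1 Jan – 23 Apr 2005: 50,617 litres at $0.69/litre → $34,925.73
24 Apr – 31 Dec 2005: 48,529 litres at $0.49/litre → $23,779.21

$58,704.94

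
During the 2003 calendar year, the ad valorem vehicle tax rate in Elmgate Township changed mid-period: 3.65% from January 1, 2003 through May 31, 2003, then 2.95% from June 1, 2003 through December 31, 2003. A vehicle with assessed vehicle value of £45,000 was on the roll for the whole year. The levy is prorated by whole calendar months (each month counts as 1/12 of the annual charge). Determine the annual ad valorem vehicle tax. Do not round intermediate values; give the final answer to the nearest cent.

January 1 – May 31, 2003: 5 months at 3.65% → £45,000 × 3.65% × 5/12 = £684.3750
June 1 – December 31, 2003: 7 months at 2.95% → £45,000 × 2.95% × 7/12 = £774.3750
Total = £1,458.7500

£1,458.75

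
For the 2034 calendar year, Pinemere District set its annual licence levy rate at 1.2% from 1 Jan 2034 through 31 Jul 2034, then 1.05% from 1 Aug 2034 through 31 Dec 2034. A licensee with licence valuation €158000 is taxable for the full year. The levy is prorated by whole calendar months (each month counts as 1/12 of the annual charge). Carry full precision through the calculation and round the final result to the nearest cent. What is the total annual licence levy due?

1 Jan – 31 Jul 2034: 7 months at 1.2% → €158000 × 1.2% × 7/12 = €1106.0000
1 Aug – 31 Dec 2034: 5 months at 1.05% → €158000 × 1.05% × 5/12 = €691.2500
Total = €1797.2500

€1797.25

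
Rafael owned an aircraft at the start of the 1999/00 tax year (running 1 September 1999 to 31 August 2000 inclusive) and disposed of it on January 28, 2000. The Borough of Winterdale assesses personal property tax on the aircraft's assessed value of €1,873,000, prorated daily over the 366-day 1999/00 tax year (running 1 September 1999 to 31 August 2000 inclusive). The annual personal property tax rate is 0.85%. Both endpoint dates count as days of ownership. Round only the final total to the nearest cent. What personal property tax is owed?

Days held (September 1, 1999 – January 28, 2000): 150 out of 366
Tax = €1,873,000 × 0.85% × 150/366 = €6,524.7951

€6,524.80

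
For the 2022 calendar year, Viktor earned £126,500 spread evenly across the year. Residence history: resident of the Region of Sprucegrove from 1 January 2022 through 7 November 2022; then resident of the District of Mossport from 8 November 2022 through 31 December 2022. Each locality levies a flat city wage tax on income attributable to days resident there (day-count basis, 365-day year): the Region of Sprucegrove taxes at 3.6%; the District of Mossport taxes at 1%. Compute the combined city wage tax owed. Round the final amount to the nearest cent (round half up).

The Region of Sprucegrove, 1 January – 7 November 2022: 311 days → £126,500 × 3.6% × 311/365 = £3,880.2575
The District of Mossport, 8 November – 31 December 2022: 54 days → £126,500 × 1% × 54/365 = £187.1507
Total = £4,067.4082

£4,067.41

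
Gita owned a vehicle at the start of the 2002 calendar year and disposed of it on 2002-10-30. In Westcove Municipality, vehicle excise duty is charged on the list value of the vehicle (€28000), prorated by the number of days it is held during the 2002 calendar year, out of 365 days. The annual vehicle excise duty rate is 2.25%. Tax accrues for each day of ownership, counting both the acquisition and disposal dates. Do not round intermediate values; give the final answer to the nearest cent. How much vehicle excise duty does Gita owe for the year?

€522.99

Days held (2002-01-01 to 2002-10-30): 303 out of 365
Tax = €28000 × 2.25% × 303/365 = €522.9863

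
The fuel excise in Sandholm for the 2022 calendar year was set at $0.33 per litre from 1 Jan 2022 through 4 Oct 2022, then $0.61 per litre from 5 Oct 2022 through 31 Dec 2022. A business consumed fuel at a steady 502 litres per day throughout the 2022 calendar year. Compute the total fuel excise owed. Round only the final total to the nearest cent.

$72,835.18

1 Jan – 4 Oct 2022: 277 days × 502 litres/day = 139,054 litres at $0.33/litre → $45,887.82
5 Oct – 31 Dec 2022: 88 days × 502 litres/day = 44,176 litres at $0.61/litre → $26,947.36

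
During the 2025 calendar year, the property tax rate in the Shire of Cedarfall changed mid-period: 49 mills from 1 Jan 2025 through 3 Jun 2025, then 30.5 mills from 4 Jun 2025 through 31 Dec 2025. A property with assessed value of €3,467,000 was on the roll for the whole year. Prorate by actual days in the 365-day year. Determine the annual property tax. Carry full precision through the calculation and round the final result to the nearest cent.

€132,805.10

1 Jan – 3 Jun 2025: 154 days at 49 mills → €3,467,000 × 4.9% × 154/365 = €71,676.6630
4 Jun – 31 Dec 2025: 211 days at 30.5 mills → €3,467,000 × 3.05% × 211/365 = €61,128.4342
Total = €132,805.0973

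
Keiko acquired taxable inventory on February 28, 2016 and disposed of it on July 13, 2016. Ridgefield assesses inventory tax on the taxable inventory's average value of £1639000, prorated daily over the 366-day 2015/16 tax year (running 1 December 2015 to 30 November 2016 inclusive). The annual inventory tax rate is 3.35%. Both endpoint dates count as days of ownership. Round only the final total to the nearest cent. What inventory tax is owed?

Days held (February 28 – July 13, 2016): 137 out of 366
Tax = £1639000 × 3.35% × 137/366 = £20552.4331

£20552.43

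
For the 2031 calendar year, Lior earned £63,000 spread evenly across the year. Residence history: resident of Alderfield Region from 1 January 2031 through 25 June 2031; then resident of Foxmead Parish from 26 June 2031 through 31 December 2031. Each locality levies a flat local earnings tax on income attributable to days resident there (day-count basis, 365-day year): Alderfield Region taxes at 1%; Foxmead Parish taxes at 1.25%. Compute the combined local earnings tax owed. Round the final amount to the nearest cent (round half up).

Alderfield Region, 1 January – 25 June 2031: 176 days → £63,000 × 1% × 176/365 = £303.7808
Foxmead Parish, 26 June – 31 December 2031: 189 days → £63,000 × 1.25% × 189/365 = £407.7740
Total = £711.5548

£711.55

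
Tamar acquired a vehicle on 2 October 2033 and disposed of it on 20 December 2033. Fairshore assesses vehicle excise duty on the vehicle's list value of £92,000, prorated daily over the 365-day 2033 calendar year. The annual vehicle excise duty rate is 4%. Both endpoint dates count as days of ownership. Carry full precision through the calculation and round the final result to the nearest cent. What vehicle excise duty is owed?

Days held (2 October – 20 December 2033): 80 out of 365
Tax = £92,000 × 4% × 80/365 = £806.5753

£806.58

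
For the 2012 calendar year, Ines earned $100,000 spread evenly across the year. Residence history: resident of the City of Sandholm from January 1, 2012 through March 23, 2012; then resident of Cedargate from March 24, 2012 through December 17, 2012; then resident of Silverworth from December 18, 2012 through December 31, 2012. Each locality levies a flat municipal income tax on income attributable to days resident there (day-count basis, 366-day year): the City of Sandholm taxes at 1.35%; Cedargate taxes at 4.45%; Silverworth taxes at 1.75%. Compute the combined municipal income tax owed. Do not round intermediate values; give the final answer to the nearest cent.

The City of Sandholm, January 1 – March 23, 2012: 83 days → $100,000 × 1.35% × 83/366 = $306.1475
Cedargate, March 24 – December 17, 2012: 269 days → $100,000 × 4.45% × 269/366 = $3,270.6284
Silverworth, December 18 – December 31, 2012: 14 days → $100,000 × 1.75% × 14/366 = $66.9399
Total = $3,643.7158

$3,643.72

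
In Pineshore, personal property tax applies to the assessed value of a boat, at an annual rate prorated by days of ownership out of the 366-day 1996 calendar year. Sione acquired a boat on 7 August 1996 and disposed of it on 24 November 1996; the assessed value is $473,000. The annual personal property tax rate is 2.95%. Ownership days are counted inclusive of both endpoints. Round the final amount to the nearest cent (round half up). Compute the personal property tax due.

Days held (7 August – 24 November 1996): 110 out of 366
Tax = $473,000 × 2.95% × 110/366 = $4,193.6749

$4,193.67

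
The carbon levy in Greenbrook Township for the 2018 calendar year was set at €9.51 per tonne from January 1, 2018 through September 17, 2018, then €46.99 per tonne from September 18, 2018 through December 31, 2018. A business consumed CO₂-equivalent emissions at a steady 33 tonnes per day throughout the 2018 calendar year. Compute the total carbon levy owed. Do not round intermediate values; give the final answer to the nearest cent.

€244,416.15

January 1 – September 17, 2018: 260 days × 33 tonnes/day = 8,580 tonnes at €9.51/tonne → €81,595.80
September 18 – December 31, 2018: 105 days × 33 tonnes/day = 3,465 tonnes at €46.99/tonne → €162,820.35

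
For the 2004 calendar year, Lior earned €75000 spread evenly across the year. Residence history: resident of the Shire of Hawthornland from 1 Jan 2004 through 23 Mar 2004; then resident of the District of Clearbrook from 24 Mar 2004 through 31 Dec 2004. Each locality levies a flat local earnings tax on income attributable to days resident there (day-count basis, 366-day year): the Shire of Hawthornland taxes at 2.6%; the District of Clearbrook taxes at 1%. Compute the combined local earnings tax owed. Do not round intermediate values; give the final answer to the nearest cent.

€1022.13

The Shire of Hawthornland, 1 Jan – 23 Mar 2004: 83 days → €75000 × 2.6% × 83/366 = €442.2131
The District of Clearbrook, 24 Mar – 31 Dec 2004: 283 days → €75000 × 1% × 283/366 = €579.9180
Total = €1022.1311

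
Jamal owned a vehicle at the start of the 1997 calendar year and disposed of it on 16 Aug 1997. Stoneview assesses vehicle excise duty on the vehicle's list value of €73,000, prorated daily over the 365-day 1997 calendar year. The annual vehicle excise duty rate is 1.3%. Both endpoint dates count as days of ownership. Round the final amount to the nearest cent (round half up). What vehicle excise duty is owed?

Days held (1 Jan – 16 Aug 1997): 228 out of 365
Tax = €73,000 × 1.3% × 228/365 = €592.8000

€592.80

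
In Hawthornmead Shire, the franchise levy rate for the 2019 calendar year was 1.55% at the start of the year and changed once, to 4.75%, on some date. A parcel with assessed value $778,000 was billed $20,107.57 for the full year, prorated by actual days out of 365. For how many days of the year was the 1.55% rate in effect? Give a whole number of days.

Let d = days at the first rate; then 365 − d days at the second rate.
$778,000 × [1.55%·d + 4.75%·(365−d)] / 365 = $20,107.57
Solving gives d = 247, so the new rate took effect on 5 Sep 2019.

247 days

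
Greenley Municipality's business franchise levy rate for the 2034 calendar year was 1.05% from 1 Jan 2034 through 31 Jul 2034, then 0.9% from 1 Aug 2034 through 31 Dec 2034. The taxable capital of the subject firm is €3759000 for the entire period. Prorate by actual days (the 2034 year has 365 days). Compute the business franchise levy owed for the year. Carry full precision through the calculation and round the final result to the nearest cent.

1 Jan – 31 Jul 2034: 212 days at 1.05% → €3759000 × 1.05% × 212/365 = €22924.7507
1 Aug – 31 Dec 2034: 153 days at 0.9% → €3759000 × 0.9% × 153/365 = €14181.2137
Total = €37105.9644

€37105.96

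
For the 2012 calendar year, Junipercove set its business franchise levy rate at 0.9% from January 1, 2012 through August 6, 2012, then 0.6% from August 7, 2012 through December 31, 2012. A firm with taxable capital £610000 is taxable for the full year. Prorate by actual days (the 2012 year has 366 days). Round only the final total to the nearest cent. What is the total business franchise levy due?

£4755.00

January 1 – August 6, 2012: 219 days at 0.9% → £610000 × 0.9% × 219/366 = £3285.0000
August 7 – December 31, 2012: 147 days at 0.6% → £610000 × 0.6% × 147/366 = £1470.0000
Total = £4755.0000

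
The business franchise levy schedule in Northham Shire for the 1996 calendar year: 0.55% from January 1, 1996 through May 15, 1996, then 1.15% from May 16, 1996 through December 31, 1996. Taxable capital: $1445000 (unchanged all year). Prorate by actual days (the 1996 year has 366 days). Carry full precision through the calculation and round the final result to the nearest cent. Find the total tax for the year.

$13395.86

January 1 – May 15, 1996: 136 days at 0.55% → $1445000 × 0.55% × 136/366 = $2953.1694
May 16 – December 31, 1996: 230 days at 1.15% → $1445000 × 1.15% × 230/366 = $10442.6913
Total = $13395.8607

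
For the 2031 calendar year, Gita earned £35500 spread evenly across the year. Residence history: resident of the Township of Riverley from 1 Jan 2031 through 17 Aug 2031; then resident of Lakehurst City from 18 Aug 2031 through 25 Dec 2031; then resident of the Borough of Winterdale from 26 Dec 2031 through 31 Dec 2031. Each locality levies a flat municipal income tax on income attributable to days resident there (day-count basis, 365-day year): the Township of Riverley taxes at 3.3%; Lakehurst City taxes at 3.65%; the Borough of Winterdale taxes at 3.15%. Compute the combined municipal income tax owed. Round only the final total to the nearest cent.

The Township of Riverley, 1 Jan – 17 Aug 2031: 229 days → £35500 × 3.3% × 229/365 = £734.9959
Lakehurst City, 18 Aug – 25 Dec 2031: 130 days → £35500 × 3.65% × 130/365 = £461.5000
The Borough of Winterdale, 26 Dec – 31 Dec 2031: 6 days → £35500 × 3.15% × 6/365 = £18.3822
Total = £1214.8781

£1214.88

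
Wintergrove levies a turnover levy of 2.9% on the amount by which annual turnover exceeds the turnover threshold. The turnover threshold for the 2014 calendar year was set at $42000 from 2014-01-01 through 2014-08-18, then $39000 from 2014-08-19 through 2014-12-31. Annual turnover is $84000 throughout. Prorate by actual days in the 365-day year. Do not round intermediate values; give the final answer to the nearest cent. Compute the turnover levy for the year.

2014-01-01 to 2014-08-18: 230 days, exemption $42000 → ($84000 − $42000) × 2.9% × 230/365 = $767.5068
2014-08-19 to 2014-12-31: 135 days, exemption $39000 → ($84000 − $39000) × 2.9% × 135/365 = $482.6712
Total = $1250.1781

$1250.18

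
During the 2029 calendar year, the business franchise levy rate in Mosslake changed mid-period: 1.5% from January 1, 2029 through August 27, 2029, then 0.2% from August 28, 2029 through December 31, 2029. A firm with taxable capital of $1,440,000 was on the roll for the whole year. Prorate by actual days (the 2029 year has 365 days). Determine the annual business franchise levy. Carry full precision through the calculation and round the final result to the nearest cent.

January 1 – August 27, 2029: 239 days at 1.5% → $1,440,000 × 1.5% × 239/365 = $14,143.5616
August 28 – December 31, 2029: 126 days at 0.2% → $1,440,000 × 0.2% × 126/365 = $994.1918
Total = $15,137.7534

$15,137.75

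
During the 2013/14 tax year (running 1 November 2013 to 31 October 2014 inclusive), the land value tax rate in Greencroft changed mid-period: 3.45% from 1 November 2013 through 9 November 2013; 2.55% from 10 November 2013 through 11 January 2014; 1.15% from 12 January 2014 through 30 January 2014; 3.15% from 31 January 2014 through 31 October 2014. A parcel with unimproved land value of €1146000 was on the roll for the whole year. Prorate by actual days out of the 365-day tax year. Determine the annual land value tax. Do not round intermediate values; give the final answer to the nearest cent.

€33803.86

1 November – 9 November 2013: 9 days at 3.45% → €1146000 × 3.45% × 9/365 = €974.8849
10 November 2013 – 11 January 2014: 63 days at 2.55% → €1146000 × 2.55% × 63/365 = €5043.9699
12 January – 30 January 2014: 19 days at 1.15% → €1146000 × 1.15% × 19/365 = €686.0301
31 January – 31 October 2014: 274 days at 3.15% → €1146000 × 3.15% × 274/365 = €27098.9753
Total = €33803.8603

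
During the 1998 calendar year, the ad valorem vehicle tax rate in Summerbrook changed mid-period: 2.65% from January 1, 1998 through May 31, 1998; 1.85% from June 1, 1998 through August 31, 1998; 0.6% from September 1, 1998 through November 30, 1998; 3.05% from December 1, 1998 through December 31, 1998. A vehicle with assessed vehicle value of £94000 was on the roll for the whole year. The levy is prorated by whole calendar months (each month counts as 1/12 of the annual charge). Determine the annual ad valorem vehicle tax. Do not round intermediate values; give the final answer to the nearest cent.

January 1 – May 31, 1998: 5 months at 2.65% → £94000 × 2.65% × 5/12 = £1037.9167
June 1 – August 31, 1998: 3 months at 1.85% → £94000 × 1.85% × 3/12 = £434.7500
September 1 – November 30, 1998: 3 months at 0.6% → £94000 × 0.6% × 3/12 = £141.0000
December 1 – December 31, 1998: 1 month at 3.05% → £94000 × 3.05% × 1/12 = £238.9167
Total = £1852.5833

£1852.58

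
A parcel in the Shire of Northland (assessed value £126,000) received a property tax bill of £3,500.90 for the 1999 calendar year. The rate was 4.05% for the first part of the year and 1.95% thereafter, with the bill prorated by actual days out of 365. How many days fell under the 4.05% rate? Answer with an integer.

Let d = days at the first rate; then 365 − d days at the second rate.
£126,000 × [4.05%·d + 1.95%·(365−d)] / 365 = £3,500.90
Solving gives d = 144, so the new rate took effect on 25 May 1999.

144 days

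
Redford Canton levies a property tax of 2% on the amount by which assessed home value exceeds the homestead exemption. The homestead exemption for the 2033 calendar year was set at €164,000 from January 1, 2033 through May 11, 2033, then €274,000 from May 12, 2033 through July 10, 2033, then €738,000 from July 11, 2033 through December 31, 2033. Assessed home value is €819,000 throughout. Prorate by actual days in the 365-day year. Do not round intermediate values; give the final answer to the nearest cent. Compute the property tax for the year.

January 1 – May 11, 2033: 131 days, exemption €164,000 → (€819,000 − €164,000) × 2% × 131/365 = €4,701.6438
May 12 – July 10, 2033: 60 days, exemption €274,000 → (€819,000 − €274,000) × 2% × 60/365 = €1,791.7808
July 11 – December 31, 2033: 174 days, exemption €738,000 → (€819,000 − €738,000) × 2% × 174/365 = €772.2740
Total = €7,265.6986

€7,265.70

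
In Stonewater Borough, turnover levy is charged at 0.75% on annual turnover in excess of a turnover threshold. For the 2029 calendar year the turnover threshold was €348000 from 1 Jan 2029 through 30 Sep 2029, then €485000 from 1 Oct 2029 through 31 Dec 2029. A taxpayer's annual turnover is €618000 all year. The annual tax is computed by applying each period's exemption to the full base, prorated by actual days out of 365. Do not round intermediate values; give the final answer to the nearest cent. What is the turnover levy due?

€1766.01

1 Jan – 30 Sep 2029: 273 days, exemption €348000 → (€618000 − €348000) × 0.75% × 273/365 = €1514.5890
1 Oct – 31 Dec 2029: 92 days, exemption €485000 → (€618000 − €485000) × 0.75% × 92/365 = €251.4247
Total = €1766.0137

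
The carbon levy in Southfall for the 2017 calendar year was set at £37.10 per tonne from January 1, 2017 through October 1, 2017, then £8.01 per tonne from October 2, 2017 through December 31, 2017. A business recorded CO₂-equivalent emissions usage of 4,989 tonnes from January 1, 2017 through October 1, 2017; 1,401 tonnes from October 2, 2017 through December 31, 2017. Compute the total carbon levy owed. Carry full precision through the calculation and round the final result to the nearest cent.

January 1 – October 1, 2017: 4,989 tonnes at £37.10/tonne → £185,091.90
October 2 – December 31, 2017: 1,401 tonnes at £8.01/tonne → £11,222.01

£196,313.91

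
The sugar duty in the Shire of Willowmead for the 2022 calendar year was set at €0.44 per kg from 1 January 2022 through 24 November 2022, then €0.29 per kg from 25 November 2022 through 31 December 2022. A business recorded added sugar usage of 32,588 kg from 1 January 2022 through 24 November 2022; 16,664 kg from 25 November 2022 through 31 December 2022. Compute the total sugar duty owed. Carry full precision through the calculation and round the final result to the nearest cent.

1 January – 24 November 2022: 32,588 kg at €0.44/kg → €14,338.72
25 November – 31 December 2022: 16,664 kg at €0.29/kg → €4,832.56

€19,171.28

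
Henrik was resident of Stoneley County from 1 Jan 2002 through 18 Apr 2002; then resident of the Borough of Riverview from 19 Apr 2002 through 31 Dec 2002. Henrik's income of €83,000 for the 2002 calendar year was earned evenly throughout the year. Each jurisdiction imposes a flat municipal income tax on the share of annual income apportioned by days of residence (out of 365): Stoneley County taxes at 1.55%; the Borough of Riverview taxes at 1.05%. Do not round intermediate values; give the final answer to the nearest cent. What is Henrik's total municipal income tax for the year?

Stoneley County, 1 Jan – 18 Apr 2002: 108 days → €83,000 × 1.55% × 108/365 = €380.6630
The Borough of Riverview, 19 Apr – 31 Dec 2002: 257 days → €83,000 × 1.05% × 257/365 = €613.6315
Total = €994.2945

€994.29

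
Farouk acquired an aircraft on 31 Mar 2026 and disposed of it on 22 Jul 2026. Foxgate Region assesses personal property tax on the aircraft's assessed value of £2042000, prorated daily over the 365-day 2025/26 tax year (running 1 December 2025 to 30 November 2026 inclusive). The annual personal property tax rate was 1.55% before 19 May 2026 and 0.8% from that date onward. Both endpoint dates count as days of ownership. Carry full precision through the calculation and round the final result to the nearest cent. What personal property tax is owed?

31 Mar – 18 May 2026: 49 days at 1.55% → £2042000 × 1.55% × 49/365 = £4249.0384
19 May – 22 Jul 2026: 65 days at 0.8% → £2042000 × 0.8% × 65/365 = £2909.1507
Total = £7158.1890

£7158.19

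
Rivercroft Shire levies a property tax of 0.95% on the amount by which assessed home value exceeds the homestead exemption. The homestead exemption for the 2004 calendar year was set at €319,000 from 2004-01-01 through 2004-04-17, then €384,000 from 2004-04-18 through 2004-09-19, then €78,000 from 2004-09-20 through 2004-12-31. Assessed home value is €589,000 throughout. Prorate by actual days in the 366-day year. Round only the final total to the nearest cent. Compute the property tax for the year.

€2,947.80

2004-01-01 to 2004-04-17: 108 days, exemption €319,000 → (€589,000 − €319,000) × 0.95% × 108/366 = €756.8852
2004-04-18 to 2004-09-19: 155 days, exemption €384,000 → (€589,000 − €384,000) × 0.95% × 155/366 = €824.7609
2004-09-20 to 2004-12-31: 103 days, exemption €78,000 → (€589,000 − €78,000) × 0.95% × 103/366 = €1,366.1571
Total = €2,947.8033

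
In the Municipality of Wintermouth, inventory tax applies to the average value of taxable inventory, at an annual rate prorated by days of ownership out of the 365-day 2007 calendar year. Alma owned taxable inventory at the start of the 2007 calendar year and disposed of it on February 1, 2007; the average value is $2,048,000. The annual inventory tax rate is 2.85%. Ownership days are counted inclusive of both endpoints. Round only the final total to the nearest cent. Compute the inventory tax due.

$5,117.19

Days held (January 1 – February 1, 2007): 32 out of 365
Tax = $2,048,000 × 2.85% × 32/365 = $5,117.1945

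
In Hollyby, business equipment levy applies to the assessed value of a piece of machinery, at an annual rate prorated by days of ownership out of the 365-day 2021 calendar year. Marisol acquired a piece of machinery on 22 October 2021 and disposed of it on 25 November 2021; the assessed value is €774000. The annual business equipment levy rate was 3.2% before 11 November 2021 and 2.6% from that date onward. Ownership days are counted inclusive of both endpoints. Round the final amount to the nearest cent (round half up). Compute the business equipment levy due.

22 October – 10 November 2021: 20 days at 3.2% → €774000 × 3.2% × 20/365 = €1357.1507
11 November – 25 November 2021: 15 days at 2.6% → €774000 × 2.6% × 15/365 = €827.0137
Total = €2184.1644

€2184.16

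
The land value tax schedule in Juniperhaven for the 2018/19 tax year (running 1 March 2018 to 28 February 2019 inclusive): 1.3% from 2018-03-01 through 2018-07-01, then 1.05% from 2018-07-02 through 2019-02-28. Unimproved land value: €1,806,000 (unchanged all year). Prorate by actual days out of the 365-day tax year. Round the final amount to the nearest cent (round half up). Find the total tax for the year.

€20,484.49

2018-03-01 to 2018-07-01: 123 days at 1.3% → €1,806,000 × 1.3% × 123/365 = €7,911.7644
2018-07-02 to 2019-02-28: 242 days at 1.05% → €1,806,000 × 1.05% × 242/365 = €12,572.7288
Total = €20,484.4932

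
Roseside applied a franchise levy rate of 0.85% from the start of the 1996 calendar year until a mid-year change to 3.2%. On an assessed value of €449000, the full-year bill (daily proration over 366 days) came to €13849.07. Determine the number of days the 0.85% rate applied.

18 days

Let d = days at the first rate; then 366 − d days at the second rate.
€449000 × [0.85%·d + 3.2%·(366−d)] / 366 = €13849.07
Solving gives d = 18, so the new rate took effect on January 19, 1996.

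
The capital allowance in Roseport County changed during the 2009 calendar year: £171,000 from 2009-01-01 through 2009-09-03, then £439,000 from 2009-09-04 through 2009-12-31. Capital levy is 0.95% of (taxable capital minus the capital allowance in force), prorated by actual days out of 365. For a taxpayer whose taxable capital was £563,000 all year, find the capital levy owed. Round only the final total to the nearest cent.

2009-01-01 to 2009-09-03: 246 days, exemption £171,000 → (£563,000 − £171,000) × 0.95% × 246/365 = £2,509.8740
2009-09-04 to 2009-12-31: 119 days, exemption £439,000 → (£563,000 − £439,000) × 0.95% × 119/365 = £384.0603
Total = £2,893.9342

£2,893.93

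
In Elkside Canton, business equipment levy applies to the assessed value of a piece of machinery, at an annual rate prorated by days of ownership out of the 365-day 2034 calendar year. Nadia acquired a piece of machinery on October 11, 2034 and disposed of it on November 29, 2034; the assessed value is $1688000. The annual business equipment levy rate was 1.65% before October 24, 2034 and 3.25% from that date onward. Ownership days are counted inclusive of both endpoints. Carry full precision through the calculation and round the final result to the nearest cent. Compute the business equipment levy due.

October 11 – October 23, 2034: 13 days at 1.65% → $1688000 × 1.65% × 13/365 = $991.9890
October 24 – November 29, 2034: 37 days at 3.25% → $1688000 × 3.25% × 37/365 = $5561.1507
Total = $6553.1397

$6553.14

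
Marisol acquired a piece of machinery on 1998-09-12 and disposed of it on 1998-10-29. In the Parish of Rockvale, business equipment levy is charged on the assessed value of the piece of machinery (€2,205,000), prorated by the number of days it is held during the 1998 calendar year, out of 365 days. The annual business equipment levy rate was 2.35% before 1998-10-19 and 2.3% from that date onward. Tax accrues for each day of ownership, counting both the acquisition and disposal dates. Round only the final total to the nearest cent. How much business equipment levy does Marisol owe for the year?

€6,781.13

1998-09-12 to 1998-10-18: 37 days at 2.35% → €2,205,000 × 2.35% × 37/365 = €5,252.7329
1998-10-19 to 1998-10-29: 11 days at 2.3% → €2,205,000 × 2.3% × 11/365 = €1,528.3973
Total = €6,781.1301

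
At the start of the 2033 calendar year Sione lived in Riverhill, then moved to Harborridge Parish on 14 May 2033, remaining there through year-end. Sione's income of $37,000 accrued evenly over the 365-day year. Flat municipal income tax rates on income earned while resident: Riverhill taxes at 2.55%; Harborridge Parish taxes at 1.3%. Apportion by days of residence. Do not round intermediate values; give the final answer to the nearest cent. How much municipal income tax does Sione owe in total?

$649.53

Riverhill, 1 Jan – 13 May 2033: 133 days → $37,000 × 2.55% × 133/365 = $343.7959
Harborridge Parish, 14 May – 31 Dec 2033: 232 days → $37,000 × 1.3% × 232/365 = $305.7315
Total = $649.5274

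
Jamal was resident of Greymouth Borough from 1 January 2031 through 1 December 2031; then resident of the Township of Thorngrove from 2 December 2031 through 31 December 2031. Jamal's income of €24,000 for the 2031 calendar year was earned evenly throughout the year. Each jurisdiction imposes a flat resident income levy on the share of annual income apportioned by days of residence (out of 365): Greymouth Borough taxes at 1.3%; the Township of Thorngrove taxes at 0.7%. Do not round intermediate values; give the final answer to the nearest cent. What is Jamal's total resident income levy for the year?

€300.16

Greymouth Borough, 1 January – 1 December 2031: 335 days → €24,000 × 1.3% × 335/365 = €286.3562
The Township of Thorngrove, 2 December – 31 December 2031: 30 days → €24,000 × 0.7% × 30/365 = €13.8082
Total = €300.1644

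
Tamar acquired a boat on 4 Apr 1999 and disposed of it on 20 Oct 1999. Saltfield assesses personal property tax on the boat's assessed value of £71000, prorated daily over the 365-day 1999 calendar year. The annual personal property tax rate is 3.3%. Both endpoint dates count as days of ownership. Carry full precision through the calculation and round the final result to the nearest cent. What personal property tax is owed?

£1283.84

Days held (4 Apr – 20 Oct 1999): 200 out of 365
Tax = £71000 × 3.3% × 200/365 = £1283.8356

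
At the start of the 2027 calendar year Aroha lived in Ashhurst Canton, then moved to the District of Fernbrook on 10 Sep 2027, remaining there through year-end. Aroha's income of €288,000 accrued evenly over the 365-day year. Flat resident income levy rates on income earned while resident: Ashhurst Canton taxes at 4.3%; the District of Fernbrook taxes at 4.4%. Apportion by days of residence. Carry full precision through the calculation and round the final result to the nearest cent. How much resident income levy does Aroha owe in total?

Ashhurst Canton, 1 Jan – 9 Sep 2027: 252 days → €288,000 × 4.3% × 252/365 = €8,550.0493
The District of Fernbrook, 10 Sep – 31 Dec 2027: 113 days → €288,000 × 4.4% × 113/365 = €3,923.1123
Total = €12,473.1616

€12,473.16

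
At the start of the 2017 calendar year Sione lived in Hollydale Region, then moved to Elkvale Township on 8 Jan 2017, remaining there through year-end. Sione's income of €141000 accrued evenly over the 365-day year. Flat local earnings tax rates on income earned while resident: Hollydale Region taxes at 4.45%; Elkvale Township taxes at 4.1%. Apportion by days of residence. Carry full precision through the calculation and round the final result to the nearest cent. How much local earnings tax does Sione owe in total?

€5790.46

Hollydale Region, 1 Jan – 7 Jan 2017: 7 days → €141000 × 4.45% × 7/365 = €120.3329
Elkvale Township, 8 Jan – 31 Dec 2017: 358 days → €141000 × 4.1% × 358/365 = €5670.1315
Total = €5790.4644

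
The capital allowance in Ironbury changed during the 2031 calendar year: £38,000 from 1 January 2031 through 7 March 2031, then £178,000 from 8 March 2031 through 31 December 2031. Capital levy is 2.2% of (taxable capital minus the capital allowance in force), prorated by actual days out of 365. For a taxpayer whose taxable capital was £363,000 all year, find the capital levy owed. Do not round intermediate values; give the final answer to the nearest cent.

1 January – 7 March 2031: 66 days, exemption £38,000 → (£363,000 − £38,000) × 2.2% × 66/365 = £1,292.8767
8 March – 31 December 2031: 299 days, exemption £178,000 → (£363,000 − £178,000) × 2.2% × 299/365 = £3,334.0548
Total = £4,626.9315

£4,626.93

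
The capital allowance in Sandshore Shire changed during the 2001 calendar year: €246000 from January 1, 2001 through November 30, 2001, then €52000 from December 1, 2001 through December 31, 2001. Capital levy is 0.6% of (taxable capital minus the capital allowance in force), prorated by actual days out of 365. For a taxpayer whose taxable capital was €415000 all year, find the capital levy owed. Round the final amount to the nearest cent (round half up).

January 1 – November 30, 2001: 334 days, exemption €246000 → (€415000 − €246000) × 0.6% × 334/365 = €927.8795
December 1 – December 31, 2001: 31 days, exemption €52000 → (€415000 − €52000) × 0.6% × 31/365 = €184.9808
Total = €1112.8603

€1112.86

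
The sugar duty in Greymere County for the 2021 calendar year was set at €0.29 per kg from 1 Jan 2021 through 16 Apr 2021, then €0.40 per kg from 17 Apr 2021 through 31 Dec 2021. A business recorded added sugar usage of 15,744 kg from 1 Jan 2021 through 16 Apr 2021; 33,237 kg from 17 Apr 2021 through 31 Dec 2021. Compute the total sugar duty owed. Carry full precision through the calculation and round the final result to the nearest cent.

1 Jan – 16 Apr 2021: 15,744 kg at €0.29/kg → €4,565.76
17 Apr – 31 Dec 2021: 33,237 kg at €0.40/kg → €13,294.80

€17,860.56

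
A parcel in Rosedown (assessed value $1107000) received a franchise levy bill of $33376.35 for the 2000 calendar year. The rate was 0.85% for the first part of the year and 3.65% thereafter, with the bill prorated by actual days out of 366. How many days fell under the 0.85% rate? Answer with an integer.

83 days

Let d = days at the first rate; then 366 − d days at the second rate.
$1107000 × [0.85%·d + 3.65%·(366−d)] / 366 = $33376.35
Solving gives d = 83, so the new rate took effect on March 24, 2000.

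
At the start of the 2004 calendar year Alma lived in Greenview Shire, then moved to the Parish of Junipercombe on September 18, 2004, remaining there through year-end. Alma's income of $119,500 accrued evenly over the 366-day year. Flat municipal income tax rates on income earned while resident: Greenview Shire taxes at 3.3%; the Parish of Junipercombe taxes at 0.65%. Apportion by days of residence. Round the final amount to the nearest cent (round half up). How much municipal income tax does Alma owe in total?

Greenview Shire, January 1 – September 17, 2004: 261 days → $119,500 × 3.3% × 261/366 = $2,812.1680
The Parish of Junipercombe, September 18 – December 31, 2004: 105 days → $119,500 × 0.65% × 105/366 = $222.8381
Total = $3,035.0061

$3,035.01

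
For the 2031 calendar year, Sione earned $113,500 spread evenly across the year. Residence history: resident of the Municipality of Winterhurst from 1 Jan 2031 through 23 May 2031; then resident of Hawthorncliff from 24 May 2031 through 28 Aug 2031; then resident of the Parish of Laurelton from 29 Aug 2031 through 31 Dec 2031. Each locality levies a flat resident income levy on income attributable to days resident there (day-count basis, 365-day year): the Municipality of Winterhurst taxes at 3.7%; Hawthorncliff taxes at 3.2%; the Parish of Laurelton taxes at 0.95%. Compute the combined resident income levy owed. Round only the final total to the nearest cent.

The Municipality of Winterhurst, 1 Jan – 23 May 2031: 143 days → $113,500 × 3.7% × 143/365 = $1,645.2836
Hawthorncliff, 24 May – 28 Aug 2031: 97 days → $113,500 × 3.2% × 97/365 = $965.2164
The Parish of Laurelton, 29 Aug – 31 Dec 2031: 125 days → $113,500 × 0.95% × 125/365 = $369.2637
Total = $2,979.7637

$2,979.76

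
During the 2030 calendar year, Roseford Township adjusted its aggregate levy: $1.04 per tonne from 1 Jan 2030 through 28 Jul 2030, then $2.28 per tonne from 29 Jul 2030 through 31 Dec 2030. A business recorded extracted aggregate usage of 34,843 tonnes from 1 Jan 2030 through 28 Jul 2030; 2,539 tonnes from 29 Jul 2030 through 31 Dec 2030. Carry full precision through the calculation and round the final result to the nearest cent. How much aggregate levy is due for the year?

1 Jan – 28 Jul 2030: 34,843 tonnes at $1.04/tonne → $36236.72
29 Jul – 31 Dec 2030: 2,539 tonnes at $2.28/tonne → $5788.92

$42025.64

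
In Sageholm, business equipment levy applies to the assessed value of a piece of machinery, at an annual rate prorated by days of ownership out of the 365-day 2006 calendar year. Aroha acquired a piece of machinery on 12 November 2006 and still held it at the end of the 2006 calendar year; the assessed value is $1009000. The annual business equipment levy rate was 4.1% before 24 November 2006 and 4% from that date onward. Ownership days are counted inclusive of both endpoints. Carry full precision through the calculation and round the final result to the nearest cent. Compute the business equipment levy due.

12 November – 23 November 2006: 12 days at 4.1% → $1009000 × 4.1% × 12/365 = $1360.0767
24 November – 31 December 2006: 38 days at 4% → $1009000 × 4% × 38/365 = $4201.8630
Total = $5561.9397

$5561.94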